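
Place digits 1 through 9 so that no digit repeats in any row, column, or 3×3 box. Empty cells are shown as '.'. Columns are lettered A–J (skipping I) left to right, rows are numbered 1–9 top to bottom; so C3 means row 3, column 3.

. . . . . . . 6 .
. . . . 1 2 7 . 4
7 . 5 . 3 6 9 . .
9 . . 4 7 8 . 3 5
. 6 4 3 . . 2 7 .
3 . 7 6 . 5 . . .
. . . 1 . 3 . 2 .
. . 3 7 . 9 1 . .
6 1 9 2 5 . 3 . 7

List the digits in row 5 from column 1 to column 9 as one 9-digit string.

564391278

A2 = 8: row 2 has {1,2,4,7}; col 1 has {3,6,7,9}; box has {5,7} → only 8 remains.
C2 = 6: row 2 has {1,2,4,7,8}; col 3 has {3,4,5,7,9}; box has {5,7,8} → only 6 remains.
H2 = 5: row 2 has {1,2,4,6,7,8}; col 8 has {2,3,6,7}; box has {4,6,7,9} → only 5 remains.
D3 = 8: row 3 has {3,5,6,7,9}; col 4 has {1,2,3,4,6,7}; box has {1,2,3,6} → only 8 remains.
H3 = 1: row 3 has {3,5,6,7,8,9}; col 8 has {2,3,5,6,7}; box has {4,5,6,7,9} → only 1 remains.
J3 = 2: row 3 has {1,3,5,6,7,8,9}; col 9 has {4,5,7}; box has {1,4,5,6,7,9} → only 2 remains.
B4 = 2: row 4 has {3,4,5,7,8,9}; col 2 has {1,6}; box has {3,4,6,7,9} → only 2 remains.
C4 = 1: row 4 has {2,3,4,5,7,8,9}; col 3 has {3,4,5,6,7,9}; box has {2,3,4,6,7,9} → only 1 remains.
G4 = 6: row 4 has {1,2,3,4,5,7,8,9}; col 7 has {1,2,3,7,9}; box has {2,3,5,7} → only 6 remains.
A5 = 5: row 5 has {2,3,4,6,7}; col 1 has {3,6,7,8,9}; box has {1,2,3,4,6,7,9} → only 5 remains.
E5 = 9: row 5 has {2,3,4,5,6,7}; col 5 has {1,3,5,7}; box has {3,4,5,6,7,8} → only 9 remains.
F5 = 1: row 5 has {2,3,4,5,6,7,9}; col 6 has {2,3,5,6,8,9}; box has {3,4,5,6,7,8,9} → only 1 remains.
J5 = 8: row 5 has {1,2,3,4,5,6,7,9}; col 9 has {2,4,5,7}; box has {2,3,5,6,7} → only 8 remains.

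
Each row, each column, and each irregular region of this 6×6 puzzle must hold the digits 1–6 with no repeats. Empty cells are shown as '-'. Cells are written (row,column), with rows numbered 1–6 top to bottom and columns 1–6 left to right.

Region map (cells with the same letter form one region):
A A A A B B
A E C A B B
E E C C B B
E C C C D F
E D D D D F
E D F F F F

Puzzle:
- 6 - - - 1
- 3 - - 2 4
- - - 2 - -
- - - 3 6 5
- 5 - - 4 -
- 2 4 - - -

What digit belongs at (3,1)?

4

(4,3) = 1: row 4 has {3,5,6}; col 3 has {4}; region has {2,3} → only 1 remains.
(5,3) = 3: row 5 has {4,5}; col 3 has {1,4}; region has {2,4,5,6} → only 3 remains.
(5,4) = 1: row 5 has {3,4,5}; col 4 has {2,3}; region has {2,3,4,5,6} → only 1 remains.
(6,4) = 6: row 6 has {2,4}; col 4 has {1,2,3}; region has {4,5} → only 6 remains.
(6,6) = 3: row 6 has {2,4,6}; col 6 has {1,4,5}; region has {4,5,6} → only 3 remains.
(2,4) = 5: row 2 has {2,3,4}; col 4 has {1,2,3,6}; region has {6} → only 5 remains.
(3,6) = 6: row 3 has {2}; col 6 has {1,3,4,5}; region has {1,2,4} → only 6 remains.
(4,2) = 4: row 4 has {1,3,5,6}; col 2 has {2,3,5,6}; region has {1,2,3} → only 4 remains.
(5,6) = 2: row 5 has {1,3,4,5}; col 6 has {1,3,4,5,6}; region has {3,4,5,6} → only 2 remains.
(6,5) = 1: row 6 has {2,3,4,6}; col 5 has {2,4,6}; region has {2,3,4,5,6} → only 1 remains.
(1,3) = 2: row 1 has {1,6}; col 3 has {1,3,4}; region has {5,6} → only 2 remains.
(1,4) = 4: row 1 has {1,2,6}; col 4 has {1,2,3,5,6}; region has {2,5,6} → only 4 remains.
(2,1) = 1: row 2 has {2,3,4,5}; col 1 has {}; region has {2,4,5,6} → only 1 remains.
(2,3) = 6: row 2 has {1,2,3,4,5}; col 3 has {1,2,3,4}; region has {1,2,3,4} → only 6 remains.
(3,2) = 1: row 3 has {2,6}; col 2 has {2,3,4,5,6}; region has {3} → only 1 remains.
(3,3) = 5: row 3 has {1,2,6}; col 3 has {1,2,3,4,6}; region has {1,2,3,4,6} → only 5 remains.
(3,5) = 3: row 3 has {1,2,5,6}; col 5 has {1,2,4,6}; region has {1,2,4,6} → only 3 remains.
(4,1) = 2: row 4 has {1,3,4,5,6}; col 1 has {1}; region has {1,3} → only 2 remains.
(5,1) = 6: row 5 has {1,2,3,4,5}; col 1 has {1,2}; region has {1,2,3} → only 6 remains.
(6,1) = 5: row 6 has {1,2,3,4,6}; col 1 has {1,2,6}; region has {1,2,3,6} → only 5 remains.
(1,1) = 3: row 1 has {1,2,4,6}; col 1 has {1,2,5,6}; region has {1,2,4,5,6} → only 3 remains.
(1,5) = 5: row 1 has {1,2,3,4,6}; col 5 has {1,2,3,4,6}; region has {1,2,3,4,6} → only 5 remains.
(3,1) = 4: row 3 has {1,2,3,5,6}; col 1 has {1,2,3,5,6}; region has {1,2,3,5,6} → only 4 remains.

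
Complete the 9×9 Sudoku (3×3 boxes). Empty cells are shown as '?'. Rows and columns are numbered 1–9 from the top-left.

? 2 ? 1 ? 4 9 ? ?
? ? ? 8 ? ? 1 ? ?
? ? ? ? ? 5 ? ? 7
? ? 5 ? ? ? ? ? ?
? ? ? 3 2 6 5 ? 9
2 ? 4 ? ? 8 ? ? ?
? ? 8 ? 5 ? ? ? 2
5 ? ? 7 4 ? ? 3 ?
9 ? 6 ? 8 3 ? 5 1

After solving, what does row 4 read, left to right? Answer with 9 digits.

365497218

R8C2 = 1: row 8 has {3,4,5,7}; col 2 has {2}; box has {5,6,8,9} → only 1 remains.
R8C3 = 2: row 8 has {1,3,4,5,7}; col 3 has {4,5,6,8}; box has {1,5,6,8,9} → only 2 remains.
R8C6 = 9: row 8 has {1,2,3,4,5,7}; col 6 has {3,4,5,6,8}; box has {3,4,5,7,8} → only 9 remains.
R9C4 = 2: row 9 has {1,3,5,6,8,9}; col 4 has {1,3,7,8}; box has {3,4,5,7,8,9} → only 2 remains.
R7C4 = 6: row 7 has {2,5,8}; col 4 has {1,2,3,7,8}; box has {2,3,4,5,7,8,9} → only 6 remains.
R7C6 = 1: row 7 has {2,5,6,8}; col 6 has {3,4,5,6,8,9}; box has {2,3,4,5,6,7,8,9} → only 1 remains.
R3C4 = 9: row 3 has {5,7}; col 4 has {1,2,3,6,7,8}; box has {1,4,5,8} → only 9 remains.
R4C4 = 4: row 4 has {5}; col 4 has {1,2,3,6,7,8,9}; box has {2,3,6,8} → only 4 remains.
R4C6 = 7: row 4 has {4,5}; col 6 has {1,3,4,5,6,8,9}; box has {2,3,4,6,8} → only 7 remains.
R6C4 = 5: row 6 has {2,4,8}; col 4 has {1,2,3,4,6,7,8,9}; box has {2,3,4,6,7,8} → only 5 remains.
R2C6 = 2: row 2 has {1,8}; col 6 has {1,3,4,5,6,7,8,9}; box has {1,4,5,8,9} → only 2 remains.
R1C9 = 5: in row 1, 5 can only go here (every other open cell in that row sees a 5).
R2C2 = 5: in row 2, 5 can only go here (every other open cell in that row sees a 5).
R2C3 = 9: in row 2, 9 can only go here (every other open cell in that row sees a 9).
R5C8 = 4: in row 5, 4 can only go here (every other open cell in that row sees a 4).
R2C8 = 6: row 2 has {1,2,5,8,9}; col 8 has {3,4,5}; box has {1,5,7,9} → only 6 remains.
R1C8 = 8: row 1 has {1,2,4,5,9}; col 8 has {3,4,5,6}; box has {1,5,6,7,9} → only 8 remains.
R3C8 = 2: row 3 has {5,7,9}; col 8 has {3,4,5,6,8}; box has {1,5,6,7,8,9} → only 2 remains.
R4C8 = 1: row 4 has {4,5,7}; col 8 has {2,3,4,5,6,8}; box has {4,5,9} → only 1 remains.
R6C8 = 7: row 6 has {2,4,5,8}; col 8 has {1,2,3,4,5,6,8}; box has {1,4,5,9} → only 7 remains.
R7C8 = 9: row 7 has {1,2,5,6,8}; col 8 has {1,2,3,4,5,6,7,8}; box has {1,2,3,5} → only 9 remains.
R4C5 = 9: row 4 has {1,4,5,7}; col 5 has {2,4,5,8}; box has {2,3,4,5,6,7,8} → only 9 remains.
R6C5 = 1: row 6 has {2,4,5,7,8}; col 5 has {2,4,5,8,9}; box has {2,3,4,5,6,7,8,9} → only 1 remains.
R4C7 = 2: in row 4, 2 can only go here (every other open cell in that row sees a 2).
R6C2 = 9: in row 6, 9 can only go here (every other open cell in that row sees a 9).
R8C7 = 8: in column 7, 8 can only go here (every other open cell in that column sees an 8).
R8C9 = 6: row 8 has {1,2,3,4,5,7,8,9}; col 9 has {1,2,5,7,9}; box has {1,2,3,5,8,9} → only 6 remains.
R6C9 = 3: row 6 has {1,2,4,5,7,8,9}; col 9 has {1,2,5,6,7,9}; box has {1,2,4,5,7,9} → only 3 remains.
R2C9 = 4: row 2 has {1,2,5,6,8,9}; col 9 has {1,2,3,5,6,7,9}; box has {1,2,5,6,7,8,9} → only 4 remains.
R3C7 = 3: row 3 has {2,5,7,9}; col 7 has {1,2,5,8,9}; box has {1,2,4,5,6,7,8,9} → only 3 remains.
R4C9 = 8: row 4 has {1,2,4,5,7,9}; col 9 has {1,2,3,4,5,6,7,9}; box has {1,2,3,4,5,7,9} → only 8 remains.
R6C7 = 6: row 6 has {1,2,3,4,5,7,8,9}; col 7 has {1,2,3,5,8,9}; box has {1,2,3,4,5,7,8,9} → only 6 remains.
R3C3 = 1: row 3 has {2,3,5,7,9}; col 3 has {2,4,5,6,8,9}; box has {2,5,9} → only 1 remains.
R3C5 = 6: row 3 has {1,2,3,5,7,9}; col 5 has {1,2,4,5,8,9}; box has {1,2,4,5,8,9} → only 6 remains.
R5C3 = 7: row 5 has {2,3,4,5,6,9}; col 3 has {1,2,4,5,6,8,9}; box has {2,4,5,9} → only 7 remains.
R1C3 = 3: row 1 has {1,2,4,5,8,9}; col 3 has {1,2,4,5,6,7,8,9}; box has {1,2,5,9} → only 3 remains.
R1C5 = 7: row 1 has {1,2,3,4,5,8,9}; col 5 has {1,2,4,5,6,8,9}; box has {1,2,4,5,6,8,9} → only 7 remains.
R2C1 = 7: row 2 has {1,2,4,5,6,8,9}; col 1 has {2,5,9}; box has {1,2,3,5,9} → only 7 remains.
R2C5 = 3: row 2 has {1,2,4,5,6,7,8,9}; col 5 has {1,2,4,5,6,7,8,9}; box has {1,2,4,5,6,7,8,9} → only 3 remains.
R5C2 = 8: row 5 has {2,3,4,5,6,7,9}; col 2 has {1,2,5,9}; box has {2,4,5,7,9} → only 8 remains.
R1C1 = 6: row 1 has {1,2,3,4,5,7,8,9}; col 1 has {2,5,7,9}; box has {1,2,3,5,7,9} → only 6 remains.
R3C2 = 4: row 3 has {1,2,3,5,6,7,9}; col 2 has {1,2,5,8,9}; box has {1,2,3,5,6,7,9} → only 4 remains.
R4C1 = 3: row 4 has {1,2,4,5,7,8,9}; col 1 has {2,5,6,7,9}; box has {2,4,5,7,8,9} → only 3 remains.
R4C2 = 6: row 4 has {1,2,3,4,5,7,8,9}; col 2 has {1,2,4,5,8,9}; box has {2,3,4,5,7,8,9} → only 6 remains.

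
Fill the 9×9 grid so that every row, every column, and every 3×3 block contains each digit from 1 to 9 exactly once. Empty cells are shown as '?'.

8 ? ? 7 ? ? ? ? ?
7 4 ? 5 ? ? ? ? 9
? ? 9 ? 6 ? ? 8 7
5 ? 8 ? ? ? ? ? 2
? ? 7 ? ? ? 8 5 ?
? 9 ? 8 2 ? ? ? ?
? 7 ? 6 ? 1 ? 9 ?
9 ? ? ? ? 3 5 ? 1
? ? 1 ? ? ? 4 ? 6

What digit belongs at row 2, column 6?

row 3, column 2 = 5: in row 3, 5 can only go here (every other open cell in that row sees a 5).
row 1, column 9 = 5: in row 1, 5 can only go here (every other open cell in that row sees a 5).
row 6, column 6 = 5: in row 6, 5 can only go here (every other open cell in that row sees a 5).
row 9, column 5 = 5: in row 9, 5 can only go here (every other open cell in that row sees a 5).
row 7, column 3 = 5: in row 7, 5 can only go here (every other open cell in that row sees a 5).
row 4, column 7 = 9: in column 7, 9 can only go here (every other open cell in that column sees a 9).
row 6, column 7 = 7: in column 7, 7 can only go here (every other open cell in that column sees a 7).
row 7, column 9 = 8: in column 9, 8 can only go here (every other open cell in that column sees an 8).
row 7, column 5 = 4: row 7 has {1,5,6,7,8,9}; col 5 has {2,5,6}; box has {1,3,5,6} → only 4 remains.
row 8, column 4 = 2: row 8 has {1,3,5,9}; col 4 has {5,6,7,8}; box has {1,3,4,5,6} → only 2 remains.
row 8, column 8 = 7: row 8 has {1,2,3,5,9}; col 8 has {5,8,9}; box has {1,4,5,6,8,9} → only 7 remains.
row 9, column 4 = 9: row 9 has {1,4,5,6}; col 4 has {2,5,6,7,8}; box has {1,2,3,4,5,6} → only 9 remains.
row 8, column 5 = 8: row 8 has {1,2,3,5,7,9}; col 5 has {2,4,5,6}; box has {1,2,3,4,5,6,9} → only 8 remains.
row 9, column 6 = 7: row 9 has {1,4,5,6,9}; col 6 has {1,3,5}; box has {1,2,3,4,5,6,8,9} → only 7 remains.
row 8, column 2 = 6: row 8 has {1,2,3,5,7,8,9}; col 2 has {4,5,7,9}; box has {1,5,7,9} → only 6 remains.
row 8, column 3 = 4: row 8 has {1,2,3,5,6,7,8,9}; col 3 has {1,5,7,8,9}; box has {1,5,6,7,9} → only 4 remains.
row 2, column 6 = 8: in row 2, 8 can only go here (every other open cell in that row sees an 8).

8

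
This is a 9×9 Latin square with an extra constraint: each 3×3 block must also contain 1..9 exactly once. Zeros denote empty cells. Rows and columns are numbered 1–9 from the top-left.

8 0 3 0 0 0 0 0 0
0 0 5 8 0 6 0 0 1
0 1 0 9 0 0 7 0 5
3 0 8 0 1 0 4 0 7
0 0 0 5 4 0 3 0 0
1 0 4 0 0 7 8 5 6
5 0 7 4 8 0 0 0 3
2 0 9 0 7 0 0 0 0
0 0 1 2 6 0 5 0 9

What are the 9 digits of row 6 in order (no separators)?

124397856

r4c4 = 6: row 4 has {1,3,4,7,8}; col 4 has {2,4,5,8,9}; box has {1,4,5,7} → only 6 remains.
r5c9 = 2: row 5 has {3,4,5}; col 9 has {1,3,5,6,7,9}; box has {3,4,5,6,7,8} → only 2 remains.
r6c4 = 3: row 6 has {1,4,5,6,7,8}; col 4 has {2,4,5,6,8,9}; box has {1,4,5,6,7} → only 3 remains.
r7c2 = 6: row 7 has {3,4,5,7,8}; col 2 has {1}; box has {1,2,5,7,9} → only 6 remains.
r8c4 = 1: row 8 has {2,7,9}; col 4 has {2,3,4,5,6,8,9}; box has {2,4,6,7,8} → only 1 remains.
r8c7 = 6: row 8 has {1,2,7,9}; col 7 has {3,4,5,7,8}; box has {3,5,9} → only 6 remains.
r9c1 = 4: row 9 has {1,2,5,6,9}; col 1 has {1,2,3,5,8}; box has {1,2,5,6,7,9} → only 4 remains.
r9c6 = 3: row 9 has {1,2,4,5,6,9}; col 6 has {6,7}; box has {1,2,4,6,7,8} → only 3 remains.
r1c4 = 7: row 1 has {3,8}; col 4 has {1,2,3,4,5,6,8,9}; box has {6,8,9} → only 7 remains.
r1c9 = 4: row 1 has {3,7,8}; col 9 has {1,2,3,5,6,7,9}; box has {1,5,7} → only 4 remains.
r3c1 = 6: row 3 has {1,5,7,9}; col 1 has {1,2,3,4,5,8}; box has {1,3,5,8} → only 6 remains.
r3c3 = 2: row 3 has {1,5,6,7,9}; col 3 has {1,3,4,5,7,8,9}; box has {1,3,5,6,8} → only 2 remains.
r3c5 = 3: row 3 has {1,2,5,6,7,9}; col 5 has {1,4,6,7,8}; box has {6,7,8,9} → only 3 remains.
r3c6 = 4: row 3 has {1,2,3,5,6,7,9}; col 6 has {3,6,7}; box has {3,6,7,8,9} → only 4 remains.
r3c8 = 8: row 3 has {1,2,3,4,5,6,7,9}; col 8 has {5}; box has {1,4,5,7} → only 8 remains.
r4c8 = 9: row 4 has {1,3,4,6,7,8}; col 8 has {5,8}; box has {2,3,4,5,6,7,8} → only 9 remains.
r5c3 = 6: row 5 has {2,3,4,5}; col 3 has {1,2,3,4,5,7,8,9}; box has {1,3,4,8} → only 6 remains.
r5c8 = 1: row 5 has {2,3,4,5,6}; col 8 has {5,8,9}; box has {2,3,4,5,6,7,8,9} → only 1 remains.
r7c6 = 9: row 7 has {3,4,5,6,7,8}; col 6 has {3,4,6,7}; box has {1,2,3,4,6,7,8} → only 9 remains.
r7c8 = 2: row 7 has {3,4,5,6,7,8,9}; col 8 has {1,5,8,9}; box has {3,5,6,9} → only 2 remains.
r8c6 = 5: row 8 has {1,2,6,7,9}; col 6 has {3,4,6,7,9}; box has {1,2,3,4,6,7,8,9} → only 5 remains.
r8c8 = 4: row 8 has {1,2,5,6,7,9}; col 8 has {1,2,5,8,9}; box has {2,3,5,6,9} → only 4 remains.
r8c9 = 8: row 8 has {1,2,4,5,6,7,9}; col 9 has {1,2,3,4,5,6,7,9}; box has {2,3,4,5,6,9} → only 8 remains.
r9c2 = 8: row 9 has {1,2,3,4,5,6,9}; col 2 has {1,6}; box has {1,2,4,5,6,7,9} → only 8 remains.
r9c8 = 7: row 9 has {1,2,3,4,5,6,8,9}; col 8 has {1,2,4,5,8,9}; box has {2,3,4,5,6,8,9} → only 7 remains.
r1c2 = 9: row 1 has {3,4,7,8}; col 2 has {1,6,8}; box has {1,2,3,5,6,8} → only 9 remains.
r1c7 = 2: row 1 has {3,4,7,8,9}; col 7 has {3,4,5,6,7,8}; box has {1,4,5,7,8} → only 2 remains.
r1c8 = 6: row 1 has {2,3,4,7,8,9}; col 8 has {1,2,4,5,7,8,9}; box has {1,2,4,5,7,8} → only 6 remains.
r2c1 = 7: row 2 has {1,5,6,8}; col 1 has {1,2,3,4,5,6,8}; box has {1,2,3,5,6,8,9} → only 7 remains.
r2c2 = 4: row 2 has {1,5,6,7,8}; col 2 has {1,6,8,9}; box has {1,2,3,5,6,7,8,9} → only 4 remains.
r2c5 = 2: row 2 has {1,4,5,6,7,8}; col 5 has {1,3,4,6,7,8}; box has {3,4,6,7,8,9} → only 2 remains.
r2c7 = 9: row 2 has {1,2,4,5,6,7,8}; col 7 has {2,3,4,5,6,7,8}; box has {1,2,4,5,6,7,8} → only 9 remains.
r2c8 = 3: row 2 has {1,2,4,5,6,7,8,9}; col 8 has {1,2,4,5,6,7,8,9}; box has {1,2,4,5,6,7,8,9} → only 3 remains.
r4c6 = 2: row 4 has {1,3,4,6,7,8,9}; col 6 has {3,4,5,6,7,9}; box has {1,3,4,5,6,7} → only 2 remains.
r5c1 = 9: row 5 has {1,2,3,4,5,6}; col 1 has {1,2,3,4,5,6,7,8}; box has {1,3,4,6,8} → only 9 remains.
r5c2 = 7: row 5 has {1,2,3,4,5,6,9}; col 2 has {1,4,6,8,9}; box has {1,3,4,6,8,9} → only 7 remains.
r5c6 = 8: row 5 has {1,2,3,4,5,6,7,9}; col 6 has {2,3,4,5,6,7,9}; box has {1,2,3,4,5,6,7} → only 8 remains.
r6c2 = 2: row 6 has {1,3,4,5,6,7,8}; col 2 has {1,4,6,7,8,9}; box has {1,3,4,6,7,8,9} → only 2 remains.
r6c5 = 9: row 6 has {1,2,3,4,5,6,7,8}; col 5 has {1,2,3,4,6,7,8}; box has {1,2,3,4,5,6,7,8} → only 9 remains.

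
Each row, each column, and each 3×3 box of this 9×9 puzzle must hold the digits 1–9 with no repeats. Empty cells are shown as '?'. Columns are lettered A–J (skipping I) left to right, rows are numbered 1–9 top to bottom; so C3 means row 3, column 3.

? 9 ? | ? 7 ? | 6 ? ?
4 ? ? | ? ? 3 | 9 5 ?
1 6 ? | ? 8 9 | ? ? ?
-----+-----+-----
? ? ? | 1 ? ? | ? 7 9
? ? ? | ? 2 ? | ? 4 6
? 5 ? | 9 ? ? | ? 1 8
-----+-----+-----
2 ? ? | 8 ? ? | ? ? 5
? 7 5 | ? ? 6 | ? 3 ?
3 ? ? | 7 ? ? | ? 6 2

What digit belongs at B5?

8

H3 = 2 (sole candidate).
H7 = 9 (sole candidate).
H1 = 8 (sole candidate).
A1 = 5 (sole candidate).
D3 = 5 (hidden single in row 3).
D5 = 3 (sole candidate).
G5 = 5 (sole candidate).
E7 = 3 (hidden single in row 7).
C7 = 6 (hidden single in row 7).
G7 = 7 (hidden single in row 7).
D8 = 2 (hidden single in row 8).
D1 = 4 (sole candidate).
D2 = 6 (sole candidate).
E2 = 1 (sole candidate).
J2 = 7 (sole candidate).
F1 = 2 (sole candidate).
C1 = 3 (sole candidate).
J1 = 1 (sole candidate).
C3 = 7 (sole candidate).
J8 = 4 (sole candidate).
J3 = 3 (sole candidate).
E8 = 9 (sole candidate).
G3 = 4 (sole candidate).
A8 = 8 (sole candidate).
G8 = 1 (sole candidate).
G9 = 8 (sole candidate).
A4 = 6 (sole candidate).
A6 = 7 (sole candidate).
F6 = 4 (sole candidate).
F7 = 1 (sole candidate).
F9 = 5 (sole candidate).
E4 = 5 (sole candidate).
F4 = 8 (sole candidate).
A5 = 9 (sole candidate).
F5 = 7 (sole candidate).
C6 = 2 (sole candidate).
E6 = 6 (sole candidate).
G6 = 3 (sole candidate).
B7 = 4 (sole candidate).
B9 = 1 (sole candidate).
C9 = 9 (sole candidate).
E9 = 4 (sole candidate).
C2 = 8 (sole candidate).
B4 = 3 (sole candidate).
C4 = 4 (sole candidate).
G4 = 2 (sole candidate).
B5 = 8: row 5 has {2,3,4,5,6,7,9}; col 2 has {1,3,4,5,6,7,9}; box has {2,3,4,5,6,7,9} → only 8 remains.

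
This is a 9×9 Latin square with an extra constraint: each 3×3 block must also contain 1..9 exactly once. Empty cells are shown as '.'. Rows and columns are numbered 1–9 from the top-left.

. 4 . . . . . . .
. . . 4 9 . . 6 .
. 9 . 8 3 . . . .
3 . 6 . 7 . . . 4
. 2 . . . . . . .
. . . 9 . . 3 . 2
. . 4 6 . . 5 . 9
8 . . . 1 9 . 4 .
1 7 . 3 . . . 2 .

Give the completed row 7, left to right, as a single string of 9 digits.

234687519

row 7, column 1 = 2: row 7 has {4,5,6,9}; col 1 has {1,3,8}; box has {1,4,7,8} → only 2 remains.
row 7, column 2 = 3: row 7 has {2,4,5,6,9}; col 2 has {2,4,7,9}; box has {1,2,4,7,8} → only 3 remains.
row 7, column 5 = 8: row 7 has {2,3,4,5,6,9}; col 5 has {1,3,7,9}; box has {1,3,6,9} → only 8 remains.
row 7, column 6 = 7: row 7 has {2,3,4,5,6,8,9}; col 6 has {9}; box has {1,3,6,8,9} → only 7 remains.
row 7, column 8 = 1: row 7 has {2,3,4,5,6,7,8,9}; col 8 has {2,4,6}; box has {2,4,5,9} → only 1 remains.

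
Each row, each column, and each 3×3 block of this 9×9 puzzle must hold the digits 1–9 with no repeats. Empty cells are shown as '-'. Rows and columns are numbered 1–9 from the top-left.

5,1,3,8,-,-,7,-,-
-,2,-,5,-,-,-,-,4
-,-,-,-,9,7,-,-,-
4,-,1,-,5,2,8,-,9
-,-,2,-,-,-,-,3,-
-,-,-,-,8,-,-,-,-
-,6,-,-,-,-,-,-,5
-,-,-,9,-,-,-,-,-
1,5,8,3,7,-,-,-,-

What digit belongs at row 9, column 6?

4

row 1, column 8 = 9 (hidden single in row 1).
row 4, column 2 = 3 (hidden single in row 4).
row 5, column 7 = 5 (hidden single in row 5).
row 3, column 8 = 5 (hidden single in row 3).
row 6, column 6 = 3 (hidden single in row 6).
row 6, column 3 = 5 (hidden single in row 6).
row 8, column 6 = 5 (hidden single in row 8).
row 9, column 7 = 9 (hidden single in row 9).
row 2, column 5 = 3 (hidden single in column 5).
row 7, column 6 = 8 (hidden single in column 6).
row 5, column 6 = 9 (hidden single in column 6).
row 6, column 2 = 9 (hidden single in column 2).
row 2, column 6 = 1 (hidden single in column 6).
row 2, column 7 = 6 (sole candidate).
row 2, column 8 = 8 (sole candidate).
row 1, column 9 = 2 (sole candidate).
row 9, column 9 = 6 (sole candidate).
row 9, column 6 = 4: row 9 has {1,3,5,6,7,8,9}; col 6 has {1,2,3,5,7,8,9}; box has {3,5,7,8,9} → only 4 remains.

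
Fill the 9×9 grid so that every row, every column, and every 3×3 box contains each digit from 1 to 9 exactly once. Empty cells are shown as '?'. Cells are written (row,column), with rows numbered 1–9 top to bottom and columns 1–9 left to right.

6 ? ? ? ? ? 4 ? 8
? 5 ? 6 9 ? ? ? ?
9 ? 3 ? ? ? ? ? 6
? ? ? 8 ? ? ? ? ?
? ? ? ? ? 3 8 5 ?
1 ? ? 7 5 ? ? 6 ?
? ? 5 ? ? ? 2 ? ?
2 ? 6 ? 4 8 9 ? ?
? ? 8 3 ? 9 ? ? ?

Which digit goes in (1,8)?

(6,7) = 3 (sole candidate).
(7,4) = 1 (sole candidate).
(8,4) = 5 (sole candidate).
(1,4) = 2 (sole candidate).
(3,4) = 4 (sole candidate).
(5,4) = 9 (sole candidate).
(1,6) = 5 (hidden single in row 1).
(1,8) = 9: in row 1, 9 can only go here (every other open cell in that row sees a 9).

9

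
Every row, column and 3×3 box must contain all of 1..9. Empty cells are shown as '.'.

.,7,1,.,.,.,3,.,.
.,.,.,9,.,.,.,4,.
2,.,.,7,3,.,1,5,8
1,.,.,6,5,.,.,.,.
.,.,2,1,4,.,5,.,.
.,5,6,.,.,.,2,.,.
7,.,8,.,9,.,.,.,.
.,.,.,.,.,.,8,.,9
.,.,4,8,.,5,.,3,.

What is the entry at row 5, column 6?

row 3, column 3 = 9 (sole candidate).
row 6, column 4 = 3 (sole candidate).
row 1, column 8 = 9 (hidden single in row 1).
row 4, column 6 = 2 (hidden single in row 4).
row 7, column 9 = 5 (hidden single in row 7).
row 4, column 3 = 7 (hidden single in column 3).
row 4, column 8 = 8 (sole candidate).
row 1, column 4 = 5 (hidden single in column 4).
row 4, column 7 = 9 (hidden single in column 7).
row 7, column 7 = 4 (hidden single in column 7).
row 7, column 4 = 2 (sole candidate).
row 8, column 4 = 4 (sole candidate).
row 8, column 8 = 2 (hidden single in column 8).
row 9, column 2 = 2 (hidden single in row 9).
row 9, column 1 = 9 (hidden single in row 9).
row 6, column 6 = 9 (hidden single in row 6).
row 5, column 2 = 9 (hidden single in row 5).
row 2, column 2 = 8 (hidden single in column 2).
Singles propagation stalls before the target is settled. Branch on row 2, column 6 (candidates {1,6}).
  Try row 2, column 6 = 6: this forces row 2, column 7=7, row 2, column 9=2, row 3, column 6=4, row 9, column 7=6, row 1, column 6=8, row 1, column 9=6, row 2, column 5=1, row 3, column 2=6; then row 7 has no cell left for 6 — contradiction.
So row 2, column 6 = 1.
Singles propagation stalls before the target is settled. Branch on row 5, column 1 (candidates {3,8}).
  Try row 5, column 1 = 8: this forces row 5, column 6=7, row 5, column 8=6, row 5, column 9=3, row 6, column 1=4, row 6, column 5=8, row 7, column 8=1, row 1, column 1=6, row 1, column 5=2; then row 1, column 9 has no candidate left — contradiction.
So row 5, column 1 = 3.
row 4, column 2 = 4 (sole candidate).
row 4, column 9 = 3 (sole candidate).
row 6, column 1 = 8 (sole candidate).
row 6, column 5 = 7 (sole candidate).
row 6, column 8 = 1 (sole candidate).
row 6, column 9 = 4 (sole candidate).
row 7, column 8 = 6 (sole candidate).
row 9, column 7 = 7 (sole candidate).
row 9, column 9 = 1 (sole candidate).
row 2, column 7 = 6 (sole candidate).
row 3, column 2 = 6 (sole candidate).
row 3, column 6 = 4 (sole candidate).
row 5, column 6 = 8: row 5 has {1,2,3,4,5,9}; col 6 has {1,2,4,5,9}; box has {1,2,3,4,5,6,7,9} → only 8 remains.

8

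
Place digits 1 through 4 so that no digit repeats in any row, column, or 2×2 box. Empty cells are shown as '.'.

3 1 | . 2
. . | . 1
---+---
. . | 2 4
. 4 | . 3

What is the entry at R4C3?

R1C3 = 4 (sole candidate).
R2C2 = 2 (sole candidate).
R2C3 = 3 (sole candidate).
R3C1 = 1 (sole candidate).
R3C2 = 3 (sole candidate).
R4C1 = 2 (sole candidate).
R4C3 = 1: row 4 has {2,3,4}; col 3 has {2,3,4}; box has {2,3,4} → only 1 remains.

1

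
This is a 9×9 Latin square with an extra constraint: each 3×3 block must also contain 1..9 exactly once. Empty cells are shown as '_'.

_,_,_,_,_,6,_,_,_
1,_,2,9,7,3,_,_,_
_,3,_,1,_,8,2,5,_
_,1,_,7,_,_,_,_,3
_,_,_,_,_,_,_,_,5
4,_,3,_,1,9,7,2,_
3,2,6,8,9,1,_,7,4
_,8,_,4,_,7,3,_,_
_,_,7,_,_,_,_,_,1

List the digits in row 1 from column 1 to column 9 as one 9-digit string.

874256139

row 3, column 5 = 4: row 3 has {1,2,3,5,8}; col 5 has {1,7,9}; box has {1,3,6,7,8,9} → only 4 remains.
row 7, column 7 = 5: row 7 has {1,2,3,4,6,7,8,9}; col 7 has {2,3,7}; box has {1,3,4,7} → only 5 remains.
row 3, column 3 = 9: row 3 has {1,2,3,4,5,8}; col 3 has {2,3,6,7}; box has {1,2,3} → only 9 remains.
row 5, column 3 = 8: row 5 has {5}; col 3 has {2,3,6,7,9}; box has {1,3,4} → only 8 remains.
row 4, column 3 = 5: row 4 has {1,3,7}; col 3 has {2,3,6,7,8,9}; box has {1,3,4,8} → only 5 remains.
row 6, column 2 = 6: row 6 has {1,2,3,4,7,9}; col 2 has {1,2,3,8}; box has {1,3,4,5,8} → only 6 remains.
row 6, column 4 = 5: row 6 has {1,2,3,4,6,7,9}; col 4 has {1,4,7,8,9}; box has {1,7,9} → only 5 remains.
row 6, column 9 = 8: row 6 has {1,2,3,4,5,6,7,9}; col 9 has {1,3,4,5}; box has {2,3,5,7} → only 8 remains.
row 8, column 3 = 1: row 8 has {3,4,7,8}; col 3 has {2,3,5,6,7,8,9}; box has {2,3,6,7,8} → only 1 remains.
row 1, column 3 = 4: row 1 has {6}; col 3 has {1,2,3,5,6,7,8,9}; box has {1,2,3,9} → only 4 remains.
row 1, column 4 = 2: row 1 has {4,6}; col 4 has {1,4,5,7,8,9}; box has {1,3,4,6,7,8,9} → only 2 remains.
row 1, column 5 = 5: row 1 has {2,4,6}; col 5 has {1,4,7,9}; box has {1,2,3,4,6,7,8,9} → only 5 remains.
row 2, column 2 = 5: row 2 has {1,2,3,7,9}; col 2 has {1,2,3,6,8}; box has {1,2,3,4,9} → only 5 remains.
row 2, column 9 = 6: row 2 has {1,2,3,5,7,9}; col 9 has {1,3,4,5,8}; box has {2,5} → only 6 remains.
row 3, column 9 = 7: row 3 has {1,2,3,4,5,8,9}; col 9 has {1,3,4,5,6,8}; box has {2,5,6} → only 7 remains.
row 1, column 2 = 7: row 1 has {2,4,5,6}; col 2 has {1,2,3,5,6,8}; box has {1,2,3,4,5,9} → only 7 remains.
row 1, column 9 = 9: row 1 has {2,4,5,6,7}; col 9 has {1,3,4,5,6,7,8}; box has {2,5,6,7} → only 9 remains.
row 3, column 1 = 6: row 3 has {1,2,3,4,5,7,8,9}; col 1 has {1,3,4}; box has {1,2,3,4,5,7,9} → only 6 remains.
row 5, column 2 = 9: row 5 has {5,8}; col 2 has {1,2,3,5,6,7,8}; box has {1,3,4,5,6,8} → only 9 remains.
row 8, column 9 = 2: row 8 has {1,3,4,7,8}; col 9 has {1,3,4,5,6,7,8,9}; box has {1,3,4,5,7} → only 2 remains.
row 9, column 2 = 4: row 9 has {1,7}; col 2 has {1,2,3,5,6,7,8,9}; box has {1,2,3,6,7,8} → only 4 remains.
row 1, column 1 = 8: row 1 has {2,4,5,6,7,9}; col 1 has {1,3,4,6}; box has {1,2,3,4,5,6,7,9} → only 8 remains.
row 1, column 7 = 1: row 1 has {2,4,5,6,7,8,9}; col 7 has {2,3,5,7}; box has {2,5,6,7,9} → only 1 remains.
row 1, column 8 = 3: row 1 has {1,2,4,5,6,7,8,9}; col 8 has {2,5,7}; box has {1,2,5,6,7,9} → only 3 remains.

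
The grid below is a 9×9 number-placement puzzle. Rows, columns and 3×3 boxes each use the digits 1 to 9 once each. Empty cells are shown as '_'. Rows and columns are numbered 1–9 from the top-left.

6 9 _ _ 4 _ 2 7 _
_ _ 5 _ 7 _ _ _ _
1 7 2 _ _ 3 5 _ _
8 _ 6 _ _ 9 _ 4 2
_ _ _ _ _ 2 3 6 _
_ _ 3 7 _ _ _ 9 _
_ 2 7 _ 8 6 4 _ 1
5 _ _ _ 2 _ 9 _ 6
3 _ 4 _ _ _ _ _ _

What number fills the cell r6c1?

2

r1c3 = 8: row 1 has {2,4,6,7,9}; col 3 has {2,3,4,5,6,7}; box has {1,2,5,6,7,9} → only 8 remains.
r1c9 = 3: row 1 has {2,4,6,7,8,9}; col 9 has {1,2,6}; box has {2,5,7} → only 3 remains.
r2c1 = 4: row 2 has {5,7}; col 1 has {1,3,5,6,8}; box has {1,2,5,6,7,8,9} → only 4 remains.
r2c2 = 3: row 2 has {4,5,7}; col 2 has {2,7,9}; box has {1,2,4,5,6,7,8,9} → only 3 remains.
r3c8 = 8: row 3 has {1,2,3,5,7}; col 8 has {4,6,7,9}; box has {2,3,5,7} → only 8 remains.
r6c1 = 2: row 6 has {3,7,9}; col 1 has {1,3,4,5,6,8}; box has {3,6,8} → only 2 remains.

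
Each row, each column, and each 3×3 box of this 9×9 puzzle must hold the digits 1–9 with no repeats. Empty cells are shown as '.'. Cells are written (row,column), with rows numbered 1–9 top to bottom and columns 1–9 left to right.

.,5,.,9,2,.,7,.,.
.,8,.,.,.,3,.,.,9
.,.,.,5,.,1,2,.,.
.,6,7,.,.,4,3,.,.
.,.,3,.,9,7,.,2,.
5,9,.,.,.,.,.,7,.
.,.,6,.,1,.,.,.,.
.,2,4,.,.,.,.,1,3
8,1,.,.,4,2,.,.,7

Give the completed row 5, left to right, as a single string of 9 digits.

(1,3) = 1 (sole candidate).
(2,3) = 2 (sole candidate).
(3,3) = 9 (sole candidate).
(5,2) = 4: row 5 has {2,3,7,9}; col 2 has {1,2,5,6,8,9}; box has {3,5,6,7,9} → only 4 remains.
(6,3) = 8 (sole candidate).
(6,6) = 6 (sole candidate).
(9,3) = 5 (sole candidate).
(1,6) = 8 (sole candidate).
(5,1) = 1: row 5 has {2,3,4,7,9}; col 1 has {5,8}; box has {3,4,5,6,7,8,9} → only 1 remains.
(5,4) = 8: row 5 has {1,2,3,4,7,9}; col 4 has {5,9}; box has {4,6,7,9} → only 8 remains.
(6,5) = 3 (sole candidate).
(4,1) = 2 (sole candidate).
(4,4) = 1 (sole candidate).
(4,5) = 5 (sole candidate).
(4,9) = 8 (sole candidate).
(6,4) = 2 (sole candidate).
(4,8) = 9 (sole candidate).
(9,8) = 6 (sole candidate).
(9,4) = 3 (sole candidate).
(9,7) = 9 (sole candidate).
(7,4) = 7 (sole candidate).
(8,4) = 6 (sole candidate).
(8,5) = 8 (sole candidate).
(8,7) = 5 (sole candidate).
(2,4) = 4 (sole candidate).
(2,8) = 5 (sole candidate).
(5,7) = 6: row 5 has {1,2,3,4,7,8,9}; col 7 has {2,3,5,7,9}; box has {2,3,7,8,9} → only 6 remains.
(5,9) = 5: row 5 has {1,2,3,4,6,7,8,9}; col 9 has {3,7,8,9}; box has {2,3,6,7,8,9} → only 5 remains.

143897625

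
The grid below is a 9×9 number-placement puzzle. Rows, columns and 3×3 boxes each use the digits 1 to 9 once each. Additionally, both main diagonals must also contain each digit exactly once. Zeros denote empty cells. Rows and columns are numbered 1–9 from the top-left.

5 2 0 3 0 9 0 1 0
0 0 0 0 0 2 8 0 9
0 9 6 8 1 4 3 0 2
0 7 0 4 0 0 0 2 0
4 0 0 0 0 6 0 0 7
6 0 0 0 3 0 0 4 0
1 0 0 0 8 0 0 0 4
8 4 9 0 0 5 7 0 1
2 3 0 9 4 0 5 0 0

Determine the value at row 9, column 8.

row 1, column 9 = 6 (sole candidate).
row 2, column 2 = 1 (sole candidate).
row 3, column 1 = 7 (sole candidate).
row 3, column 8 = 5 (sole candidate).
row 5, column 5 = 9 (sole candidate).
row 5, column 7 = 1 (sole candidate).
row 6, column 7 = 9 (sole candidate).
row 7, column 7 = 2 (sole candidate).
row 8, column 8 = 3 (sole candidate).
row 9, column 3 = 7 (sole candidate).
row 9, column 6 = 1 (sole candidate).
row 9, column 9 = 8 (sole candidate).
row 1, column 5 = 7 (sole candidate).
row 1, column 7 = 4 (sole candidate).
row 2, column 1 = 3 (sole candidate).
row 2, column 3 = 4 (sole candidate).
row 2, column 8 = 7 (sole candidate).
row 4, column 1 = 9 (sole candidate).
row 4, column 5 = 5 (sole candidate).
row 4, column 6 = 8 (sole candidate).
row 4, column 7 = 6 (sole candidate).
row 4, column 9 = 3 (sole candidate).
row 5, column 4 = 2 (sole candidate).
row 5, column 8 = 8 (sole candidate).
row 6, column 4 = 1 (sole candidate).
row 6, column 6 = 7 (sole candidate).
row 6, column 9 = 5 (sole candidate).
row 7, column 3 = 5 (sole candidate).
row 7, column 6 = 3 (sole candidate).
row 8, column 4 = 6 (sole candidate).
row 8, column 5 = 2 (sole candidate).
row 9, column 8 = 6: row 9 has {1,2,3,4,5,7,8,9}; col 8 has {1,2,3,4,5,7,8}; box has {1,2,3,4,5,7,8} → only 6 remains.

6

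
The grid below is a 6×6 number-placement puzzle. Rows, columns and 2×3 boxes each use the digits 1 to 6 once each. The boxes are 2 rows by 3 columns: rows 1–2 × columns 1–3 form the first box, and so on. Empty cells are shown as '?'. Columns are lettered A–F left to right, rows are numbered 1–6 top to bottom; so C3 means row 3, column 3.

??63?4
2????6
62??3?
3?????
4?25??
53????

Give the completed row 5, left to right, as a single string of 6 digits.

A1 = 1: row 1 has {3,4,6}; col 1 has {2,3,4,5,6}; box has {2,6} → only 1 remains.
B1 = 5: row 1 has {1,3,4,6}; col 2 has {2,3}; box has {1,2,6} → only 5 remains.
E1 = 2: row 1 has {1,3,4,5,6}; col 5 has {3}; box has {3,4,6} → only 2 remains.
B2 = 4: row 2 has {2,6}; col 2 has {2,3,5}; box has {1,2,5,6} → only 4 remains.
C2 = 3: row 2 has {2,4,6}; col 3 has {2,6}; box has {1,2,4,5,6} → only 3 remains.
D2 = 1: row 2 has {2,3,4,6}; col 4 has {3,5}; box has {2,3,4,6} → only 1 remains.
E2 = 5: row 2 has {1,2,3,4,6}; col 5 has {2,3}; box has {1,2,3,4,6} → only 5 remains.
D3 = 4: row 3 has {2,3,6}; col 4 has {1,3,5}; box has {3} → only 4 remains.
B4 = 1: row 4 has {3}; col 2 has {2,3,4,5}; box has {2,3,6} → only 1 remains.
E4 = 6: row 4 has {1,3}; col 5 has {2,3,5}; box has {3,4} → only 6 remains.
B5 = 6: row 5 has {2,4,5}; col 2 has {1,2,3,4,5}; box has {2,3,4,5} → only 6 remains.
E5 = 1: row 5 has {2,4,5,6}; col 5 has {2,3,5,6}; box has {5} → only 1 remains.
F5 = 3: row 5 has {1,2,4,5,6}; col 6 has {4,6}; box has {1,5} → only 3 remains.

462513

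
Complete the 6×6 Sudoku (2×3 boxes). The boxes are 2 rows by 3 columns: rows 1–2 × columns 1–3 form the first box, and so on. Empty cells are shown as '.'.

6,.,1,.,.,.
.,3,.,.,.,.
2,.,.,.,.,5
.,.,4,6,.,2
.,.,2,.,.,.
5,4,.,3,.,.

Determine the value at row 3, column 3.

3

row 2, column 1 = 4: row 2 has {3}; col 1 has {2,5,6}; box has {1,3,6} → only 4 remains.
row 2, column 3 = 5: row 2 has {3,4}; col 3 has {1,2,4}; box has {1,3,4,6} → only 5 remains.
row 6, column 3 = 6: row 6 has {3,4,5}; col 3 has {1,2,4,5}; box has {2,4,5} → only 6 remains.
row 6, column 6 = 1: row 6 has {3,4,5,6}; col 6 has {2,5}; box has {3} → only 1 remains.
row 1, column 2 = 2: row 1 has {1,6}; col 2 has {3,4}; box has {1,3,4,5,6} → only 2 remains.
row 2, column 6 = 6: row 2 has {3,4,5}; col 6 has {1,2,5}; box has {} → only 6 remains.
row 3, column 3 = 3: row 3 has {2,5}; col 3 has {1,2,4,5,6}; box has {2,4} → only 3 remains.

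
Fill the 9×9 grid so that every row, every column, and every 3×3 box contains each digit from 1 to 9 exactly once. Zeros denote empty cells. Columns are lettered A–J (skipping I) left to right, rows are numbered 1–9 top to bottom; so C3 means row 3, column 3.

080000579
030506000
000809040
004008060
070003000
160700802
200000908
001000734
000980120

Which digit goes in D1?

4

G2 = 2: row 2 has {3,5,6}; col 7 has {1,5,7,8,9}; box has {4,5,7,9} → only 2 remains.
J2 = 1: row 2 has {2,3,5,6}; col 9 has {2,4,8,9}; box has {2,4,5,7,9} → only 1 remains.
G4 = 3: row 4 has {4,6,8}; col 7 has {1,2,5,7,8,9}; box has {2,6,8} → only 3 remains.
G5 = 4: row 5 has {3,7}; col 7 has {1,2,3,5,7,8,9}; box has {2,3,6,8} → only 4 remains.
J5 = 5: row 5 has {3,4,7}; col 9 has {1,2,4,8,9}; box has {2,3,4,6,8} → only 5 remains.
H6 = 9: row 6 has {1,2,6,7,8}; col 8 has {2,3,4,6,7}; box has {2,3,4,5,6,8} → only 9 remains.
H7 = 5: row 7 has {2,8,9}; col 8 has {2,3,4,6,7,9}; box has {1,2,3,4,7,8,9} → only 5 remains.
J9 = 6: row 9 has {1,2,8,9}; col 9 has {1,2,4,5,8,9}; box has {1,2,3,4,5,7,8,9} → only 6 remains.
H2 = 8: row 2 has {1,2,3,5,6}; col 8 has {2,3,4,5,6,7,9}; box has {1,2,4,5,7,9} → only 8 remains.
G3 = 6: row 3 has {4,8,9}; col 7 has {1,2,3,4,5,7,8,9}; box has {1,2,4,5,7,8,9} → only 6 remains.
J3 = 3: row 3 has {4,6,8,9}; col 9 has {1,2,4,5,6,8,9}; box has {1,2,4,5,6,7,8,9} → only 3 remains.
J4 = 7: row 4 has {3,4,6,8}; col 9 has {1,2,3,4,5,6,8,9}; box has {2,3,4,5,6,8,9} → only 7 remains.
H5 = 1: row 5 has {3,4,5,7}; col 8 has {2,3,4,5,6,7,8,9}; box has {2,3,4,5,6,7,8,9} → only 1 remains.
B7 = 4: row 7 has {2,5,8,9}; col 2 has {3,6,7,8}; box has {1,2} → only 4 remains.
B9 = 5: row 9 has {1,2,6,8,9}; col 2 has {3,4,6,7,8}; box has {1,2,4} → only 5 remains.
B8 = 9: row 8 has {1,3,4,7}; col 2 has {3,4,5,6,7,8}; box has {1,2,4,5} → only 9 remains.
B4 = 2: row 4 has {3,4,6,7,8}; col 2 has {3,4,5,6,7,8,9}; box has {1,4,6,7} → only 2 remains.
D4 = 1: row 4 has {2,3,4,6,7,8}; col 4 has {5,7,8,9}; box has {3,7,8} → only 1 remains.
B3 = 1: row 3 has {3,4,6,8,9}; col 2 has {2,3,4,5,6,7,8,9}; box has {3,8} → only 1 remains.
C6 = 3: in row 6, 3 can only go here (every other open cell in that row sees a 3).
C9 = 7: row 9 has {1,2,5,6,8,9}; col 3 has {1,3,4}; box has {1,2,4,5,9} → only 7 remains.
F9 = 4: row 9 has {1,2,5,6,7,8,9}; col 6 has {3,6,8,9}; box has {8,9} → only 4 remains.
C2 = 9: row 2 has {1,2,3,5,6,8}; col 3 has {1,3,4,7}; box has {1,3,8} → only 9 remains.
C5 = 8: row 5 has {1,3,4,5,7}; col 3 has {1,3,4,7,9}; box has {1,2,3,4,6,7} → only 8 remains.
F6 = 5: row 6 has {1,2,3,6,7,8,9}; col 6 has {3,4,6,8,9}; box has {1,3,7,8} → only 5 remains.
C7 = 6: row 7 has {2,4,5,8,9}; col 3 has {1,3,4,7,8,9}; box has {1,2,4,5,7,9} → only 6 remains.
D7 = 3: row 7 has {2,4,5,6,8,9}; col 4 has {1,5,7,8,9}; box has {4,8,9} → only 3 remains.
A8 = 8: row 8 has {1,3,4,7,9}; col 1 has {1,2}; box has {1,2,4,5,6,7,9} → only 8 remains.
F8 = 2: row 8 has {1,3,4,7,8,9}; col 6 has {3,4,5,6,8,9}; box has {3,4,8,9} → only 2 remains.
A9 = 3: row 9 has {1,2,4,5,6,7,8,9}; col 1 has {1,2,8}; box has {1,2,4,5,6,7,8,9} → only 3 remains.
C1 = 2: row 1 has {5,7,8,9}; col 3 has {1,3,4,6,7,8,9}; box has {1,3,8,9} → only 2 remains.
D1 = 4: row 1 has {2,5,7,8,9}; col 4 has {1,3,5,7,8,9}; box has {5,6,8,9} → only 4 remains.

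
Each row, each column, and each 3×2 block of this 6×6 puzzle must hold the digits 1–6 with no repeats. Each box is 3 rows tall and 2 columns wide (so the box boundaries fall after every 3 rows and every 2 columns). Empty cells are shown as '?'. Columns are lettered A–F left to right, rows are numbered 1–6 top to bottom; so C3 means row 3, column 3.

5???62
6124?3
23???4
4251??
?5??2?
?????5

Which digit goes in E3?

1

B1 = 4: row 1 has {2,5,6}; col 2 has {1,2,3,5}; box has {1,2,3,5,6} → only 4 remains.
D1 = 3: row 1 has {2,4,5,6}; col 4 has {1,4}; box has {2,4} → only 3 remains.
E2 = 5: row 2 has {1,2,3,4,6}; col 5 has {2,6}; box has {2,3,4,6} → only 5 remains.
E3 = 1: row 3 has {2,3,4}; col 5 has {2,5,6}; box has {2,3,4,5,6} → only 1 remains.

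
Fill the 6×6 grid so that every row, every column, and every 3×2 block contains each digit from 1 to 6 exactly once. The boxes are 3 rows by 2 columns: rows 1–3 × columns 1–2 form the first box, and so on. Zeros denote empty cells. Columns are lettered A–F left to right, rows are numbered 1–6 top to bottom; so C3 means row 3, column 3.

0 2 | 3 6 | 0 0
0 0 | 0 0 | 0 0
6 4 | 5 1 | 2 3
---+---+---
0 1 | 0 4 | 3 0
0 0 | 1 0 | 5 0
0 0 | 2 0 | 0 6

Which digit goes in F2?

C2 = 4: row 2 has {}; col 3 has {1,2,3,5}; box has {1,3,5,6} → only 4 remains.
D2 = 2: row 2 has {4}; col 4 has {1,4,6}; box has {1,3,4,5,6} → only 2 remains.
C4 = 6: row 4 has {1,3,4}; col 3 has {1,2,3,4,5}; box has {1,2,4} → only 6 remains.
F4 = 2: row 4 has {1,3,4,6}; col 6 has {3,6}; box has {3,5,6} → only 2 remains.
D5 = 3: row 5 has {1,5}; col 4 has {1,2,4,6}; box has {1,2,4,6} → only 3 remains.
F5 = 4: row 5 has {1,3,5}; col 6 has {2,3,6}; box has {2,3,5,6} → only 4 remains.
D6 = 5: row 6 has {2,6}; col 4 has {1,2,3,4,6}; box has {1,2,3,4,6} → only 5 remains.
E6 = 1: row 6 has {2,5,6}; col 5 has {2,3,5}; box has {2,3,4,5,6} → only 1 remains.
E1 = 4: row 1 has {2,3,6}; col 5 has {1,2,3,5}; box has {2,3} → only 4 remains.
E2 = 6: row 2 has {2,4}; col 5 has {1,2,3,4,5}; box has {2,3,4} → only 6 remains.
A4 = 5: row 4 has {1,2,3,4,6}; col 1 has {6}; box has {1} → only 5 remains.
A5 = 2: row 5 has {1,3,4,5}; col 1 has {5,6}; box has {1,5} → only 2 remains.
B5 = 6: row 5 has {1,2,3,4,5}; col 2 has {1,2,4}; box has {1,2,5} → only 6 remains.
B6 = 3: row 6 has {1,2,5,6}; col 2 has {1,2,4,6}; box has {1,2,5,6} → only 3 remains.
A1 = 1: row 1 has {2,3,4,6}; col 1 has {2,5,6}; box has {2,4,6} → only 1 remains.
F1 = 5: row 1 has {1,2,3,4,6}; col 6 has {2,3,4,6}; box has {2,3,4,6} → only 5 remains.
A2 = 3: row 2 has {2,4,6}; col 1 has {1,2,5,6}; box has {1,2,4,6} → only 3 remains.
B2 = 5: row 2 has {2,3,4,6}; col 2 has {1,2,3,4,6}; box has {1,2,3,4,6} → only 5 remains.
F2 = 1: row 2 has {2,3,4,5,6}; col 6 has {2,3,4,5,6}; box has {2,3,4,5,6} → only 1 remains.

1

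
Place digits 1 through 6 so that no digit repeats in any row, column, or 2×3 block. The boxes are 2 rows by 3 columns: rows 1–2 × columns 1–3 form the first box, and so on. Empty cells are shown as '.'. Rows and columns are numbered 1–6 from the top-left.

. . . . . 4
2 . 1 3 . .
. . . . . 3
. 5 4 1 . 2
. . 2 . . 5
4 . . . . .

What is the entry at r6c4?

r2c6 = 6 (sole candidate).
r3c3 = 6 (sole candidate).
r4c1 = 3 (sole candidate).
r4c5 = 6 (sole candidate).
r6c6 = 1 (sole candidate).
r2c2 = 4 (sole candidate).
r2c5 = 5 (sole candidate).
r3c1 = 1 (sole candidate).
r3c2 = 2 (sole candidate).
r3c5 = 4 (sole candidate).
r5c1 = 6 (sole candidate).
r5c4 = 4 (sole candidate).
r5c5 = 3 (sole candidate).
r6c2 = 3 (sole candidate).
r6c3 = 5 (sole candidate).
r6c5 = 2 (sole candidate).
r1c1 = 5 (sole candidate).
r1c2 = 6 (sole candidate).
r1c3 = 3 (sole candidate).
r1c4 = 2 (sole candidate).
r1c5 = 1 (sole candidate).
r3c4 = 5 (sole candidate).
r5c2 = 1 (sole candidate).
r6c4 = 6: row 6 has {1,2,3,4,5}; col 4 has {1,2,3,4,5}; box has {1,2,3,4,5} → only 6 remains.

6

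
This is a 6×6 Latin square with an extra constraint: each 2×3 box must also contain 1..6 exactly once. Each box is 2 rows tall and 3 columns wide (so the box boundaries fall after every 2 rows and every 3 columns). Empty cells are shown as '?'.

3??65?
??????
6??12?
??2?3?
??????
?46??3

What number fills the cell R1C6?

R6C5 = 1: row 6 has {3,4,6}; col 5 has {2,3,5}; box has {3} → only 1 remains.
R2C5 = 4: row 2 has {}; col 5 has {1,2,3,5}; box has {5,6} → only 4 remains.
R5C5 = 6: row 5 has {}; col 5 has {1,2,3,4,5}; box has {1,3} → only 6 remains.
R1C3 = 4: in row 1, 4 can only go here (every other open cell in that row sees a 4).
R2C4 = 3: in row 2, 3 can only go here (every other open cell in that row sees a 3).
R2C2 = 6: in row 2, 6 can only go here (every other open cell in that row sees a 6).
R3C6 = 4: in row 3, 4 can only go here (every other open cell in that row sees a 4).
R4C4 = 5: row 4 has {2,3}; col 4 has {1,3,6}; box has {1,2,3,4} → only 5 remains.
R4C6 = 6: row 4 has {2,3,5}; col 6 has {3,4}; box has {1,2,3,4,5} → only 6 remains.
R6C4 = 2: row 6 has {1,3,4,6}; col 4 has {1,3,5,6}; box has {1,3,6} → only 2 remains.
R4C2 = 1: row 4 has {2,3,5,6}; col 2 has {4,6}; box has {2,6} → only 1 remains.
R5C4 = 4: row 5 has {6}; col 4 has {1,2,3,5,6}; box has {1,2,3,6} → only 4 remains.
R5C6 = 5: row 5 has {4,6}; col 6 has {3,4,6}; box has {1,2,3,4,6} → only 5 remains.
R6C1 = 5: row 6 has {1,2,3,4,6}; col 1 has {3,6}; box has {4,6} → only 5 remains.
R1C2 = 2: row 1 has {3,4,5,6}; col 2 has {1,4,6}; box has {3,4,6} → only 2 remains.
R1C6 = 1: row 1 has {2,3,4,5,6}; col 6 has {3,4,5,6}; box has {3,4,5,6} → only 1 remains.

1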